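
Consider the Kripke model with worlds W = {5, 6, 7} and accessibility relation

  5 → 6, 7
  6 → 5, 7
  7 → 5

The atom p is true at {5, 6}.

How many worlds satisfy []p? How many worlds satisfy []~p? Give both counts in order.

1 and 0

For []p:
5: successors {6, 7}; p there: 6:T, 7:F. ✗
6: successors {5, 7}; p there: 5:T, 7:F. ✗
7: successors {5}; p there: 5:T. ✓
— 1 world.
For []~p:
5: successors {6, 7}; ~p there: 6:F, 7:T. ✗
6: successors {5, 7}; ~p there: 5:F, 7:T. ✗
7: successors {5}; ~p there: 5:F. ✗
— 0 worlds.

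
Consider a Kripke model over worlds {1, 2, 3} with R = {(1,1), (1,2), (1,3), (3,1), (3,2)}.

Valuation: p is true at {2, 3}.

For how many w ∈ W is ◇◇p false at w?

1: successors {1, 2, 3}; ◇p there: 1:T, 2:F, 3:T. ✓
2: no successors, so ◇◇p fails. ✗
3: successors {1, 2}; ◇p there: 1:T, 2:F. ✓
Satisfying worlds: {1, 3}.
So ◇◇p fails at the other 1 world.

1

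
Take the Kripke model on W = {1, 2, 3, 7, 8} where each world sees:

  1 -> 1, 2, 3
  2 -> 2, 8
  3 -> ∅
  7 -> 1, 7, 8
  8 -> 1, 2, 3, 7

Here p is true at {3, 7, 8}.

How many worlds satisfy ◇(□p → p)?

1: successors {1, 2, 3}; □p → p there: 1:T, 2:T, 3:T. ✓
2: successors {2, 8}; □p → p there: 2:T, 8:T. ✓
3: no successors, so ◇(□p → p) fails. ✗
7: successors {1, 7, 8}; □p → p there: 1:T, 7:T, 8:T. ✓
8: successors {1, 2, 3, 7}; □p → p there: 1:T, 2:T, 3:T, 7:T. ✓
Satisfying worlds: {1, 2, 7, 8}.

4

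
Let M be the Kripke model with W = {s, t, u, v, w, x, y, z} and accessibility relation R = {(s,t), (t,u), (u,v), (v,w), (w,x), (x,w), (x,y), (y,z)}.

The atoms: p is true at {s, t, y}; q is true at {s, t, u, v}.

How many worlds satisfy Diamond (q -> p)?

s: successors {t}; q -> p there: t:T. ✓
t: successors {u}; q -> p there: u:F. ✗
u: successors {v}; q -> p there: v:F. ✗
v: successors {w}; q -> p there: w:T. ✓
w: successors {x}; q -> p there: x:T. ✓
x: successors {w, y}; q -> p there: w:T, y:T. ✓
y: successors {z}; q -> p there: z:T. ✓
z: no successors, so Diamond (q -> p) fails. ✗
Satisfying worlds: {s, v, w, x, y}.

5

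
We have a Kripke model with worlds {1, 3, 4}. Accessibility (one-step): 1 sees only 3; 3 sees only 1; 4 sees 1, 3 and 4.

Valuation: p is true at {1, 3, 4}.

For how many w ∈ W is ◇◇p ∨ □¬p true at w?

3

1: ◇◇p is T, □¬p is F. ✓
3: ◇◇p is T, □¬p is F. ✓
4: ◇◇p is T, □¬p is F. ✓
Satisfying worlds: {1, 3, 4}.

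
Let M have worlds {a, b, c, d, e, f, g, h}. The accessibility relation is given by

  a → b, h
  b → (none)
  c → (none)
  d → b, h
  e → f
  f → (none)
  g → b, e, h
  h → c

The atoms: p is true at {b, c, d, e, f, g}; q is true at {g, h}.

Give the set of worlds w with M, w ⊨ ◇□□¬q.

a: successors {b, h}; □□¬q there: b:T, h:T. ✓
b: no successors, so ◇□□¬q fails. ✗
c: no successors, so ◇□□¬q fails. ✗
d: successors {b, h}; □□¬q there: b:T, h:T. ✓
e: successors {f}; □□¬q there: f:T. ✓
f: no successors, so ◇□□¬q fails. ✗
g: successors {b, e, h}; □□¬q there: b:T, e:T, h:T. ✓
h: successors {c}; □□¬q there: c:T. ✓

{a, d, e, g, h}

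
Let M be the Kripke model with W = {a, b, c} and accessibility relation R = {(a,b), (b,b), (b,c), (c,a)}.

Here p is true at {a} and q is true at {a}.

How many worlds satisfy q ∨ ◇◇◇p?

a: q is T, ◇◇◇p is T. ✓
b: q is F, ◇◇◇p is T. ✓
c: q is F, ◇◇◇p is F. ✗
Satisfying worlds: {a, b}.

2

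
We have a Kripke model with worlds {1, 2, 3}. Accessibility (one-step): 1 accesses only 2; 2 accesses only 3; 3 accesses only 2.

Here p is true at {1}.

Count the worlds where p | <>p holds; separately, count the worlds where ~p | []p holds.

For p | <>p:
1: p is T, <>p is F. ✓
2: p is F, <>p is F. ✗
3: p is F, <>p is F. ✗
— 1 world.
For ~p | []p:
1: ~p is F, []p is F. ✗
2: ~p is T, []p is F. ✓
3: ~p is T, []p is F. ✓
— 2 worlds.

1 and 2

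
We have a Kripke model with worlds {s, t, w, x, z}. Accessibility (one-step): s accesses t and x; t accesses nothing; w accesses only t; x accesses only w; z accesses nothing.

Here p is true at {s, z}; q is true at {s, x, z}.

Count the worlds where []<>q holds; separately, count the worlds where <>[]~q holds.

For []<>q:
s: successors {t, x}; <>q there: t:F, x:F. ✗
t: no successors, so []<>q holds vacuously. ✓
w: successors {t}; <>q there: t:F. ✗
x: successors {w}; <>q there: w:F. ✗
z: no successors, so []<>q holds vacuously. ✓
— 2 worlds.
For <>[]~q:
s: successors {t, x}; []~q there: t:T, x:T. ✓
t: no successors, so <>[]~q fails. ✗
w: successors {t}; []~q there: t:T. ✓
x: successors {w}; []~q there: w:T. ✓
z: no successors, so <>[]~q fails. ✗
— 3 worlds.

2 and 3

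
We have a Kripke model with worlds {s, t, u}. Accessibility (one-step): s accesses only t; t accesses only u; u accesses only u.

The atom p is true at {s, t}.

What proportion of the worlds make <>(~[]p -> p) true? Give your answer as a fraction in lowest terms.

1/3

s: successors {t}; ~[]p -> p there: t:T. ✓
t: successors {u}; ~[]p -> p there: u:F. ✗
u: successors {u}; ~[]p -> p there: u:F. ✗
That's 1 of 3 worlds, so 1/3.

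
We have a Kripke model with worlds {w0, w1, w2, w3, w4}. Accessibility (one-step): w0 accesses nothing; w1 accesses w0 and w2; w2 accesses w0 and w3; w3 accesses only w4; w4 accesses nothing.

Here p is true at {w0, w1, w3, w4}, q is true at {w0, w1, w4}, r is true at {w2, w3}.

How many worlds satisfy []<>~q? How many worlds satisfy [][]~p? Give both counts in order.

For []<>~q:
w0: no successors, so []<>~q holds vacuously. ✓
w1: successors {w0, w2}; <>~q there: w0:F, w2:T. ✗
w2: successors {w0, w3}; <>~q there: w0:F, w3:F. ✗
w3: successors {w4}; <>~q there: w4:F. ✗
w4: no successors, so []<>~q holds vacuously. ✓
— 2 worlds.
For [][]~p:
w0: no successors, so [][]~p holds vacuously. ✓
w1: successors {w0, w2}; []~p there: w0:T, w2:F. ✗
w2: successors {w0, w3}; []~p there: w0:T, w3:F. ✗
w3: successors {w4}; []~p there: w4:T. ✓
w4: no successors, so [][]~p holds vacuously. ✓
— 3 worlds.

2 and 3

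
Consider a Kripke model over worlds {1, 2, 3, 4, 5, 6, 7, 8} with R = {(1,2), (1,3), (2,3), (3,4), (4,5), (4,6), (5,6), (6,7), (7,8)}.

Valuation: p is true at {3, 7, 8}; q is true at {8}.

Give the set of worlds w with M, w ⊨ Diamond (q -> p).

{1, 2, 3, 4, 5, 6, 7}

1: successors {2, 3}; q -> p there: 2:T, 3:T. ✓
2: successors {3}; q -> p there: 3:T. ✓
3: successors {4}; q -> p there: 4:T. ✓
4: successors {5, 6}; q -> p there: 5:T, 6:T. ✓
5: successors {6}; q -> p there: 6:T. ✓
6: successors {7}; q -> p there: 7:T. ✓
7: successors {8}; q -> p there: 8:T. ✓
8: no successors, so Diamond (q -> p) fails. ✗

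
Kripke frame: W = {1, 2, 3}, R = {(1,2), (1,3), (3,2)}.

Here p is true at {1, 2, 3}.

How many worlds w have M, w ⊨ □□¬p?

1: successors {2, 3}; □¬p there: 2:T, 3:F. ✗
2: no successors, so □□¬p holds vacuously. ✓
3: successors {2}; □¬p there: 2:T. ✓
Satisfying worlds: {2, 3}.

2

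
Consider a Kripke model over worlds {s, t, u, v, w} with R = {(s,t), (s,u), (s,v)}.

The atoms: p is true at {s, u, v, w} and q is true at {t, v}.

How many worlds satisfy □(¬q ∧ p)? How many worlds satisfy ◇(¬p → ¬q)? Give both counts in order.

4 and 1

For □(¬q ∧ p):
s: successors {t, u, v}; ¬q ∧ p there: t:F, u:T, v:F. ✗
t: no successors, so □(¬q ∧ p) holds vacuously. ✓
u: no successors, so □(¬q ∧ p) holds vacuously. ✓
v: no successors, so □(¬q ∧ p) holds vacuously. ✓
w: no successors, so □(¬q ∧ p) holds vacuously. ✓
— 4 worlds.
For ◇(¬p → ¬q):
s: successors {t, u, v}; ¬p → ¬q there: t:F, u:T, v:T. ✓
t: no successors, so ◇(¬p → ¬q) fails. ✗
u: no successors, so ◇(¬p → ¬q) fails. ✗
v: no successors, so ◇(¬p → ¬q) fails. ✗
w: no successors, so ◇(¬p → ¬q) fails. ✗
— 1 world.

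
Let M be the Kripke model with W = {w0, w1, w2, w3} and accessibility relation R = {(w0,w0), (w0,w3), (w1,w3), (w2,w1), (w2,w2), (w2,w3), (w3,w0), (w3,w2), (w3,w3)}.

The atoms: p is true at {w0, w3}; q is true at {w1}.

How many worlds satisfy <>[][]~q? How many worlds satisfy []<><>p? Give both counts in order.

3 and 4

For <>[][]~q:
w0: successors {w0, w3}; [][]~q there: w0:T, w3:F. ✓
w1: successors {w3}; [][]~q there: w3:F. ✗
w2: successors {w1, w2, w3}; [][]~q there: w1:T, w2:F, w3:F. ✓
w3: successors {w0, w2, w3}; [][]~q there: w0:T, w2:F, w3:F. ✓
— 3 worlds.
For []<><>p:
w0: successors {w0, w3}; <><>p there: w0:T, w3:T. ✓
w1: successors {w3}; <><>p there: w3:T. ✓
w2: successors {w1, w2, w3}; <><>p there: w1:T, w2:T, w3:T. ✓
w3: successors {w0, w2, w3}; <><>p there: w0:T, w2:T, w3:T. ✓
— 4 worlds.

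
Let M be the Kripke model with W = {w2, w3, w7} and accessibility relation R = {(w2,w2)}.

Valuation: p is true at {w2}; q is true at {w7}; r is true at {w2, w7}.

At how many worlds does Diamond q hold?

0

w2: successors {w2}; q there: w2:F. ✗
w3: no successors, so Diamond q fails. ✗
w7: no successors, so Diamond q fails. ✗
Satisfying worlds: ∅.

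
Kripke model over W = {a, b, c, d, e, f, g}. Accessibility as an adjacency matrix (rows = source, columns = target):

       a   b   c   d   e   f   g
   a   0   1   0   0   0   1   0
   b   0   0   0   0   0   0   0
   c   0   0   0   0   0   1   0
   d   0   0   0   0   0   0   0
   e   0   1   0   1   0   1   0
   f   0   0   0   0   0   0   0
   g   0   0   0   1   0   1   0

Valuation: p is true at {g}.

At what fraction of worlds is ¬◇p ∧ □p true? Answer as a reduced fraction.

a: ¬◇p is T, □p is F. ✗
b: ¬◇p is T, □p is T. ✓
c: ¬◇p is T, □p is F. ✗
d: ¬◇p is T, □p is T. ✓
e: ¬◇p is T, □p is F. ✗
f: ¬◇p is T, □p is T. ✓
g: ¬◇p is T, □p is F. ✗
That's 3 of 7 worlds, so 3/7.

3/7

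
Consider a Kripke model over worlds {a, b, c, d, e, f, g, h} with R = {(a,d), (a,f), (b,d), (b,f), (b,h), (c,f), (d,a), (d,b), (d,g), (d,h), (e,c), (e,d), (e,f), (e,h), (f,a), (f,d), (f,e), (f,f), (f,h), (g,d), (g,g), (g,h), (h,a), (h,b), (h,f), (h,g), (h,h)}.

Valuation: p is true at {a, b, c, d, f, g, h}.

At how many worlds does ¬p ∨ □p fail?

1

a: ¬p is F, □p is T. ✓
b: ¬p is F, □p is T. ✓
c: ¬p is F, □p is T. ✓
d: ¬p is F, □p is T. ✓
e: ¬p is T, □p is T. ✓
f: ¬p is F, □p is F. ✗
g: ¬p is F, □p is T. ✓
h: ¬p is F, □p is T. ✓
Satisfying worlds: {a, b, c, d, e, g, h}.
So ¬p ∨ □p fails at the other 1 world.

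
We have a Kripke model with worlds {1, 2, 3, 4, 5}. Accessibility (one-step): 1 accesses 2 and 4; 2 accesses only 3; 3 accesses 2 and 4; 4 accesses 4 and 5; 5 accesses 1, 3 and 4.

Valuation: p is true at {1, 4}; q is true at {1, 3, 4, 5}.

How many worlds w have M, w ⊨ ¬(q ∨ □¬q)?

1

1: q ∨ □¬q is T. ✗
2: q ∨ □¬q is F. ✓
3: q ∨ □¬q is T. ✗
4: q ∨ □¬q is T. ✗
5: q ∨ □¬q is T. ✗
Satisfying worlds: {2}.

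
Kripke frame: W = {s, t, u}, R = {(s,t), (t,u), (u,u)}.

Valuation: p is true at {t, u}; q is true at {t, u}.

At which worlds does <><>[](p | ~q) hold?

s: successors {t}; <>[](p | ~q) there: t:T. ✓
t: successors {u}; <>[](p | ~q) there: u:T. ✓
u: successors {u}; <>[](p | ~q) there: u:T. ✓

{s, t, u}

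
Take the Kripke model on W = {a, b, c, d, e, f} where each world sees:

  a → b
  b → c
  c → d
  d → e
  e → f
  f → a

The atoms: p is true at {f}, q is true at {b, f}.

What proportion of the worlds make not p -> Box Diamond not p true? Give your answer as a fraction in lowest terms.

a: not p is T, Box Diamond not p is T. ✓
b: not p is T, Box Diamond not p is T. ✓
c: not p is T, Box Diamond not p is T. ✓
d: not p is T, Box Diamond not p is F. ✗
e: not p is T, Box Diamond not p is T. ✓
f: not p is F, Box Diamond not p is T. ✓
That's 5 of 6 worlds, so 5/6.

5/6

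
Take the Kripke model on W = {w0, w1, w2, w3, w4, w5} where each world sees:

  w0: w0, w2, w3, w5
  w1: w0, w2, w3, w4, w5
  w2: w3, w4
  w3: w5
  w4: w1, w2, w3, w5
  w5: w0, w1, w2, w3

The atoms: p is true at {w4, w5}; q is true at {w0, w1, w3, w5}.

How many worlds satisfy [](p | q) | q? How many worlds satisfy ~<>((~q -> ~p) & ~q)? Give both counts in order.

For [](p | q) | q:
w0: [](p | q) is F, q is T. ✓
w1: [](p | q) is F, q is T. ✓
w2: [](p | q) is T, q is F. ✓
w3: [](p | q) is T, q is T. ✓
w4: [](p | q) is F, q is F. ✗
w5: [](p | q) is F, q is T. ✓
— 5 worlds.
For ~<>((~q -> ~p) & ~q):
w0: <>((~q -> ~p) & ~q) is T. ✗
w1: <>((~q -> ~p) & ~q) is T. ✗
w2: <>((~q -> ~p) & ~q) is F. ✓
w3: <>((~q -> ~p) & ~q) is F. ✓
w4: <>((~q -> ~p) & ~q) is T. ✗
w5: <>((~q -> ~p) & ~q) is T. ✗
— 2 worlds.

5 and 2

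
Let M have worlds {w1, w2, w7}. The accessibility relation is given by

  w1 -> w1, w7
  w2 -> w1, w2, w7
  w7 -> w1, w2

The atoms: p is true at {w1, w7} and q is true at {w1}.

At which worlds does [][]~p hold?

w1: successors {w1, w7}; []~p there: w1:F, w7:F. ✗
w2: successors {w1, w2, w7}; []~p there: w1:F, w2:F, w7:F. ✗
w7: successors {w1, w2}; []~p there: w1:F, w2:F. ✗

∅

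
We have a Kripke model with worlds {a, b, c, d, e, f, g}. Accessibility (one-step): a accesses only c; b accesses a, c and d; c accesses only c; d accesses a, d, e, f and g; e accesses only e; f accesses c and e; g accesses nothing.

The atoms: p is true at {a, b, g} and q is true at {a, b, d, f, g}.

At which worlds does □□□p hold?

{g}

a: successors {c}; □□p there: c:F. ✗
b: successors {a, c, d}; □□p there: a:F, c:F, d:F. ✗
c: successors {c}; □□p there: c:F. ✗
d: successors {a, d, e, f, g}; □□p there: a:F, d:F, e:F, f:F, g:T. ✗
e: successors {e}; □□p there: e:F. ✗
f: successors {c, e}; □□p there: c:F, e:F. ✗
g: no successors, so □□□p holds vacuously. ✓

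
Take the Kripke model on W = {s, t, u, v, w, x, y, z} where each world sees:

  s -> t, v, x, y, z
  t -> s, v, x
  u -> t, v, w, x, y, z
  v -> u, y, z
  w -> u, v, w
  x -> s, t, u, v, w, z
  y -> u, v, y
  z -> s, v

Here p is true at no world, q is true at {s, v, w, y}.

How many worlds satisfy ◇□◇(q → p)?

s: successors {t, v, x, y, z}; □◇(q → p) there: t:T, v:F, x:F, y:T, z:T. ✓
t: successors {s, v, x}; □◇(q → p) there: s:F, v:F, x:F. ✗
u: successors {t, v, w, x, y, z}; □◇(q → p) there: t:T, v:F, w:T, x:F, y:T, z:T. ✓
v: successors {u, y, z}; □◇(q → p) there: u:F, y:T, z:T. ✓
w: successors {u, v, w}; □◇(q → p) there: u:F, v:F, w:T. ✓
x: successors {s, t, u, v, w, z}; □◇(q → p) there: s:F, t:T, u:F, v:F, w:T, z:T. ✓
y: successors {u, v, y}; □◇(q → p) there: u:F, v:F, y:T. ✓
z: successors {s, v}; □◇(q → p) there: s:F, v:F. ✗
Satisfying worlds: {s, u, v, w, x, y}.

6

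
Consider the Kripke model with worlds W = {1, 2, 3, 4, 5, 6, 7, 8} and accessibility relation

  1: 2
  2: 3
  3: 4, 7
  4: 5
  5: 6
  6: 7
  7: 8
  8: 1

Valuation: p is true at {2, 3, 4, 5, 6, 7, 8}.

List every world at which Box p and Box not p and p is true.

1: Box p and Box not p is F, p is F. ✗
2: Box p and Box not p is F, p is T. ✗
3: Box p and Box not p is F, p is T. ✗
4: Box p and Box not p is F, p is T. ✗
5: Box p and Box not p is F, p is T. ✗
6: Box p and Box not p is F, p is T. ✗
7: Box p and Box not p is F, p is T. ✗
8: Box p and Box not p is F, p is T. ✗

∅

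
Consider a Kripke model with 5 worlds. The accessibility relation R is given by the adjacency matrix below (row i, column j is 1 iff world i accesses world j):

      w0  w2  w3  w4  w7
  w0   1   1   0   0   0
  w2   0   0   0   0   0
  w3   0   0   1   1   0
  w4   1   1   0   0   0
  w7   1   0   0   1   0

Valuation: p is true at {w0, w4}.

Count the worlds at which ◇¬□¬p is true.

w0: successors {w0, w2}; ¬□¬p there: w0:T, w2:F. ✓
w2: no successors, so ◇¬□¬p fails. ✗
w3: successors {w3, w4}; ¬□¬p there: w3:T, w4:T. ✓
w4: successors {w0, w2}; ¬□¬p there: w0:T, w2:F. ✓
w7: successors {w0, w4}; ¬□¬p there: w0:T, w4:T. ✓
Satisfying worlds: {w0, w3, w4, w7}.

4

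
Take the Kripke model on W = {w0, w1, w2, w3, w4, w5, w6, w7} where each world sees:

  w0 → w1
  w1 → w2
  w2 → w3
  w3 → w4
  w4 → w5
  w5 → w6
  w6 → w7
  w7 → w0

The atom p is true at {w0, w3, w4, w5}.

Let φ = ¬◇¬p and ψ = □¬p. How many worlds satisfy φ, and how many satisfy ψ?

4 and 4

For ¬◇¬p:
w0: ◇¬p is T. ✗
w1: ◇¬p is T. ✗
w2: ◇¬p is F. ✓
w3: ◇¬p is F. ✓
w4: ◇¬p is F. ✓
w5: ◇¬p is T. ✗
w6: ◇¬p is T. ✗
w7: ◇¬p is F. ✓
— 4 worlds.
For □¬p:
w0: successors {w1}; ¬p there: w1:T. ✓
w1: successors {w2}; ¬p there: w2:T. ✓
w2: successors {w3}; ¬p there: w3:F. ✗
w3: successors {w4}; ¬p there: w4:F. ✗
w4: successors {w5}; ¬p there: w5:F. ✗
w5: successors {w6}; ¬p there: w6:T. ✓
w6: successors {w7}; ¬p there: w7:T. ✓
w7: successors {w0}; ¬p there: w0:F. ✗
— 4 worlds.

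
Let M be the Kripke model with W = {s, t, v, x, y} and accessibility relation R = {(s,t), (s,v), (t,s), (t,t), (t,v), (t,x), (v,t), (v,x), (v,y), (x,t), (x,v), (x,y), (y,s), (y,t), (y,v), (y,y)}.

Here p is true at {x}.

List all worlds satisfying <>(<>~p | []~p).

{s, t, v, x, y}

s: successors {t, v}; <>~p | []~p there: t:T, v:T. ✓
t: successors {s, t, v, x}; <>~p | []~p there: s:T, t:T, v:T, x:T. ✓
v: successors {t, x, y}; <>~p | []~p there: t:T, x:T, y:T. ✓
x: successors {t, v, y}; <>~p | []~p there: t:T, v:T, y:T. ✓
y: successors {s, t, v, y}; <>~p | []~p there: s:T, t:T, v:T, y:T. ✓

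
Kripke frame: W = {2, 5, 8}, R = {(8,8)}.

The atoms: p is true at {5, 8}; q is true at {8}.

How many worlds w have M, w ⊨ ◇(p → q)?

2: no successors, so ◇(p → q) fails. ✗
5: no successors, so ◇(p → q) fails. ✗
8: successors {8}; p → q there: 8:T. ✓
Satisfying worlds: {8}.

1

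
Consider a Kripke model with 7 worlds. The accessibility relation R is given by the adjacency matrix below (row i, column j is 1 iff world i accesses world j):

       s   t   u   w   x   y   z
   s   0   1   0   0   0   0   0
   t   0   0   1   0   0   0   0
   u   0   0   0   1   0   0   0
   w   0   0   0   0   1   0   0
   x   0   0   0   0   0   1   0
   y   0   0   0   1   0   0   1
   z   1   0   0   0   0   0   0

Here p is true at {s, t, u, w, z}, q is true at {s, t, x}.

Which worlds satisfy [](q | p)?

s: successors {t}; q | p there: t:T. ✓
t: successors {u}; q | p there: u:T. ✓
u: successors {w}; q | p there: w:T. ✓
w: successors {x}; q | p there: x:T. ✓
x: successors {y}; q | p there: y:F. ✗
y: successors {w, z}; q | p there: w:T, z:T. ✓
z: successors {s}; q | p there: s:T. ✓

{s, t, u, w, y, z}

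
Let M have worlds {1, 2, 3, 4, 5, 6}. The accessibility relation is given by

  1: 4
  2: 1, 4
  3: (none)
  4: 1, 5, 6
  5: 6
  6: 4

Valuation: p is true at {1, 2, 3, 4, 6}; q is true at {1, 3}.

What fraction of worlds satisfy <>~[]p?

1: successors {4}; ~[]p there: 4:T. ✓
2: successors {1, 4}; ~[]p there: 1:F, 4:T. ✓
3: no successors, so <>~[]p fails. ✗
4: successors {1, 5, 6}; ~[]p there: 1:F, 5:F, 6:F. ✗
5: successors {6}; ~[]p there: 6:F. ✗
6: successors {4}; ~[]p there: 4:T. ✓
That's 3 of 6 worlds, so 3/6 = 1/2.

1/2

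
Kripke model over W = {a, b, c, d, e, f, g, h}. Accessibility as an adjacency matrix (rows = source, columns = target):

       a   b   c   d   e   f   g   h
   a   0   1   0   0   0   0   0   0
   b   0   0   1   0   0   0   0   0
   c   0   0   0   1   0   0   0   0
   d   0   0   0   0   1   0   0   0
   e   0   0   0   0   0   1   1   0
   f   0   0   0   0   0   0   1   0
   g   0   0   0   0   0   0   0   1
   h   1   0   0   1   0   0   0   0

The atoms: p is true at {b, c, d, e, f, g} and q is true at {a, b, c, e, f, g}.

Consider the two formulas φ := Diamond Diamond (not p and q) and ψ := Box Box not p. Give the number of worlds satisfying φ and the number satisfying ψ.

For Diamond Diamond (not p and q):
a: successors {b}; Diamond (not p and q) there: b:F. ✗
b: successors {c}; Diamond (not p and q) there: c:F. ✗
c: successors {d}; Diamond (not p and q) there: d:F. ✗
d: successors {e}; Diamond (not p and q) there: e:F. ✗
e: successors {f, g}; Diamond (not p and q) there: f:F, g:F. ✗
f: successors {g}; Diamond (not p and q) there: g:F. ✗
g: successors {h}; Diamond (not p and q) there: h:T. ✓
h: successors {a, d}; Diamond (not p and q) there: a:F, d:F. ✗
— 1 world.
For Box Box not p:
a: successors {b}; Box not p there: b:F. ✗
b: successors {c}; Box not p there: c:F. ✗
c: successors {d}; Box not p there: d:F. ✗
d: successors {e}; Box not p there: e:F. ✗
e: successors {f, g}; Box not p there: f:F, g:T. ✗
f: successors {g}; Box not p there: g:T. ✓
g: successors {h}; Box not p there: h:F. ✗
h: successors {a, d}; Box not p there: a:F, d:F. ✗
— 1 world.

1 and 1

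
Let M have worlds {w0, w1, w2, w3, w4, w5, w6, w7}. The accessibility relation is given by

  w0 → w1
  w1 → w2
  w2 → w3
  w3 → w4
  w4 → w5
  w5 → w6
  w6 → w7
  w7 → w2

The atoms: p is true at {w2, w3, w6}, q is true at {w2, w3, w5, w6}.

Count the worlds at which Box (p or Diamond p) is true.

7

w0: successors {w1}; p or Diamond p there: w1:T. ✓
w1: successors {w2}; p or Diamond p there: w2:T. ✓
w2: successors {w3}; p or Diamond p there: w3:T. ✓
w3: successors {w4}; p or Diamond p there: w4:F. ✗
w4: successors {w5}; p or Diamond p there: w5:T. ✓
w5: successors {w6}; p or Diamond p there: w6:T. ✓
w6: successors {w7}; p or Diamond p there: w7:T. ✓
w7: successors {w2}; p or Diamond p there: w2:T. ✓
Satisfying worlds: {w0, w1, w2, w4, w5, w6, w7}.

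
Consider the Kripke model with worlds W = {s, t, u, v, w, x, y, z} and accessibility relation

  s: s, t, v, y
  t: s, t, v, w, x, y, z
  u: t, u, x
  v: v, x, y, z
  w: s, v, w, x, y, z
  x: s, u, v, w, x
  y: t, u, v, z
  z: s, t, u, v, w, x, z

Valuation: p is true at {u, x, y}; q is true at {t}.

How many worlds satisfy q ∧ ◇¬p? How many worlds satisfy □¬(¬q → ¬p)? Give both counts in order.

1 and 0

For q ∧ ◇¬p:
s: q is F, ◇¬p is T. ✗
t: q is T, ◇¬p is T. ✓
u: q is F, ◇¬p is T. ✗
v: q is F, ◇¬p is T. ✗
w: q is F, ◇¬p is T. ✗
x: q is F, ◇¬p is T. ✗
y: q is F, ◇¬p is T. ✗
z: q is F, ◇¬p is T. ✗
— 1 world.
For □¬(¬q → ¬p):
s: successors {s, t, v, y}; ¬(¬q → ¬p) there: s:F, t:F, v:F, y:T. ✗
t: successors {s, t, v, w, x, y, z}; ¬(¬q → ¬p) there: s:F, t:F, v:F, w:F, x:T, y:T, z:F. ✗
u: successors {t, u, x}; ¬(¬q → ¬p) there: t:F, u:T, x:T. ✗
v: successors {v, x, y, z}; ¬(¬q → ¬p) there: v:F, x:T, y:T, z:F. ✗
w: successors {s, v, w, x, y, z}; ¬(¬q → ¬p) there: s:F, v:F, w:F, x:T, y:T, z:F. ✗
x: successors {s, u, v, w, x}; ¬(¬q → ¬p) there: s:F, u:T, v:F, w:F, x:T. ✗
y: successors {t, u, v, z}; ¬(¬q → ¬p) there: t:F, u:T, v:F, z:F. ✗
z: successors {s, t, u, v, w, x, z}; ¬(¬q → ¬p) there: s:F, t:F, u:T, v:F, w:F, x:T, z:F. ✗
— 0 worlds.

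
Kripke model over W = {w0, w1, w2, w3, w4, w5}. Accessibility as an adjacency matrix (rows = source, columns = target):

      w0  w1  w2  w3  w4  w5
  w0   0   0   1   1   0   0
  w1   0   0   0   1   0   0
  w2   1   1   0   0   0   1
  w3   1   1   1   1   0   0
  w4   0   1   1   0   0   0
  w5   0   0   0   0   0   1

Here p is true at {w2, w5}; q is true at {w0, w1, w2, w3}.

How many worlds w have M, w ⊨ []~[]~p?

w0: successors {w2, w3}; ~[]~p there: w2:T, w3:T. ✓
w1: successors {w3}; ~[]~p there: w3:T. ✓
w2: successors {w0, w1, w5}; ~[]~p there: w0:T, w1:F, w5:T. ✗
w3: successors {w0, w1, w2, w3}; ~[]~p there: w0:T, w1:F, w2:T, w3:T. ✗
w4: successors {w1, w2}; ~[]~p there: w1:F, w2:T. ✗
w5: successors {w5}; ~[]~p there: w5:T. ✓
Satisfying worlds: {w0, w1, w5}.

3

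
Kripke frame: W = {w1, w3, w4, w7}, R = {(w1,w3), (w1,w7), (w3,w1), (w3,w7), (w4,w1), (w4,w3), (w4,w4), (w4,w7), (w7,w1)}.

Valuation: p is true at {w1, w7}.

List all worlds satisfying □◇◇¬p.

{w1}

w1: successors {w3, w7}; ◇◇¬p there: w3:T, w7:T. ✓
w3: successors {w1, w7}; ◇◇¬p there: w1:F, w7:T. ✗
w4: successors {w1, w3, w4, w7}; ◇◇¬p there: w1:F, w3:T, w4:T, w7:T. ✗
w7: successors {w1}; ◇◇¬p there: w1:F. ✗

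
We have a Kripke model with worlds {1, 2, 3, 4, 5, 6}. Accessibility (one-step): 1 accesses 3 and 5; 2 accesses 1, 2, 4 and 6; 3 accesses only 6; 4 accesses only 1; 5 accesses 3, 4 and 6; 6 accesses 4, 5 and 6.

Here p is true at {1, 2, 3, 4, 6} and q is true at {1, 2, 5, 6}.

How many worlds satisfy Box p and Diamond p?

1: Box p is F, Diamond p is T. ✗
2: Box p is T, Diamond p is T. ✓
3: Box p is T, Diamond p is T. ✓
4: Box p is T, Diamond p is T. ✓
5: Box p is T, Diamond p is T. ✓
6: Box p is F, Diamond p is T. ✗
Satisfying worlds: {2, 3, 4, 5}.

4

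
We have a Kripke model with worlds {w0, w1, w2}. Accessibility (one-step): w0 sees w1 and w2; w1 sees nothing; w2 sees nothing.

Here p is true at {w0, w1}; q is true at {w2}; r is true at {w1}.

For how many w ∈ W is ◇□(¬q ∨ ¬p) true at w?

w0: successors {w1, w2}; □(¬q ∨ ¬p) there: w1:T, w2:T. ✓
w1: no successors, so ◇□(¬q ∨ ¬p) fails. ✗
w2: no successors, so ◇□(¬q ∨ ¬p) fails. ✗
Satisfying worlds: {w0}.

1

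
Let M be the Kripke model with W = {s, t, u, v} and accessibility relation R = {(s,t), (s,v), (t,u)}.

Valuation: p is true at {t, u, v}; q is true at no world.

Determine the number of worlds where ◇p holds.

2

s: successors {t, v}; p there: t:T, v:T. ✓
t: successors {u}; p there: u:T. ✓
u: no successors, so ◇p fails. ✗
v: no successors, so ◇p fails. ✗
Satisfying worlds: {s, t}.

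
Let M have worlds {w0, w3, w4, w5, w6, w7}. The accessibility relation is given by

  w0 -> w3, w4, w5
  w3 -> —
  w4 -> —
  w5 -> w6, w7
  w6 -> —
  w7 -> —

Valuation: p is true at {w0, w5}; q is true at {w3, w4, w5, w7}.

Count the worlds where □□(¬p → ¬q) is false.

w0: successors {w3, w4, w5}; □(¬p → ¬q) there: w3:T, w4:T, w5:F. ✗
w3: no successors, so □□(¬p → ¬q) holds vacuously. ✓
w4: no successors, so □□(¬p → ¬q) holds vacuously. ✓
w5: successors {w6, w7}; □(¬p → ¬q) there: w6:T, w7:T. ✓
w6: no successors, so □□(¬p → ¬q) holds vacuously. ✓
w7: no successors, so □□(¬p → ¬q) holds vacuously. ✓
Satisfying worlds: {w3, w4, w5, w6, w7}.
So □□(¬p → ¬q) fails at the other 1 world.

1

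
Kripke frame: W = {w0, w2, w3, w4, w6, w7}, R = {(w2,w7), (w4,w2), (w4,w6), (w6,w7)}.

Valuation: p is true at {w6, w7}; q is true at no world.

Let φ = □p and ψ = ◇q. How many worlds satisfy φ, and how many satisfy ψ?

5 and 0

For □p:
w0: no successors, so □p holds vacuously. ✓
w2: successors {w7}; p there: w7:T. ✓
w3: no successors, so □p holds vacuously. ✓
w4: successors {w2, w6}; p there: w2:F, w6:T. ✗
w6: successors {w7}; p there: w7:T. ✓
w7: no successors, so □p holds vacuously. ✓
— 5 worlds.
For ◇q:
w0: no successors, so ◇q fails. ✗
w2: successors {w7}; q there: w7:F. ✗
w3: no successors, so ◇q fails. ✗
w4: successors {w2, w6}; q there: w2:F, w6:F. ✗
w6: successors {w7}; q there: w7:F. ✗
w7: no successors, so ◇q fails. ✗
— 0 worlds.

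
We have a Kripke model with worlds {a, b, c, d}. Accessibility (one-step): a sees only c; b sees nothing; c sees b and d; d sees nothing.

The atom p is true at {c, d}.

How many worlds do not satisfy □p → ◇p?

2

a: □p is T, ◇p is T. ✓
b: □p is T, ◇p is F. ✗
c: □p is F, ◇p is T. ✓
d: □p is T, ◇p is F. ✗
Satisfying worlds: {a, c}.
So □p → ◇p fails at the other 2 worlds.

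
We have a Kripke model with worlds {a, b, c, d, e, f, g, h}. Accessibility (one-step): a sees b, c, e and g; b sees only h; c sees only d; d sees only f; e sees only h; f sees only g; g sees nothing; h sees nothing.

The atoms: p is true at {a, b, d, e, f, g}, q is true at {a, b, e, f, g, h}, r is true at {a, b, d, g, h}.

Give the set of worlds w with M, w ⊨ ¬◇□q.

{g, h}

a: ◇□q is T. ✗
b: ◇□q is T. ✗
c: ◇□q is T. ✗
d: ◇□q is T. ✗
e: ◇□q is T. ✗
f: ◇□q is T. ✗
g: ◇□q is F. ✓
h: ◇□q is F. ✓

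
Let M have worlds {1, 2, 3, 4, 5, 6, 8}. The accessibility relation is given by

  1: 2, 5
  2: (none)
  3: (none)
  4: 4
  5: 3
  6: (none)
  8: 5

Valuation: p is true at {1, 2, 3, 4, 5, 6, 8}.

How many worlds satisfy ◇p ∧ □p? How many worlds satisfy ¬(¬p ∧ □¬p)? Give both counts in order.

For ◇p ∧ □p:
1: ◇p is T, □p is T. ✓
2: ◇p is F, □p is T. ✗
3: ◇p is F, □p is T. ✗
4: ◇p is T, □p is T. ✓
5: ◇p is T, □p is T. ✓
6: ◇p is F, □p is T. ✗
8: ◇p is T, □p is T. ✓
— 4 worlds.
For ¬(¬p ∧ □¬p):
1: ¬p ∧ □¬p is F. ✓
2: ¬p ∧ □¬p is F. ✓
3: ¬p ∧ □¬p is F. ✓
4: ¬p ∧ □¬p is F. ✓
5: ¬p ∧ □¬p is F. ✓
6: ¬p ∧ □¬p is F. ✓
8: ¬p ∧ □¬p is F. ✓
— 7 worlds.

4 and 7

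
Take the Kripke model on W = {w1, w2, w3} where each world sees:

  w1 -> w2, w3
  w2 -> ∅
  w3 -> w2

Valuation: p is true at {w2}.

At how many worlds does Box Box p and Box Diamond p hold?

w1: Box Box p is T, Box Diamond p is F. ✗
w2: Box Box p is T, Box Diamond p is T. ✓
w3: Box Box p is T, Box Diamond p is F. ✗
Satisfying worlds: {w2}.

1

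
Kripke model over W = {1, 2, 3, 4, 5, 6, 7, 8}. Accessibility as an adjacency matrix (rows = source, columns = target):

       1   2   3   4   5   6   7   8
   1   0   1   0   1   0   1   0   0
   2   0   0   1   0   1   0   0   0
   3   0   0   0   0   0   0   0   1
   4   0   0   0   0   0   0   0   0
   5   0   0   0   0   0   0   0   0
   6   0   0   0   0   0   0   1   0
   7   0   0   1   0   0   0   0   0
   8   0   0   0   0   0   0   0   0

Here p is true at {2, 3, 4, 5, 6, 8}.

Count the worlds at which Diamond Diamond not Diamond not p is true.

1: successors {2, 4, 6}; Diamond not Diamond not p there: 2:T, 4:F, 6:T. ✓
2: successors {3, 5}; Diamond not Diamond not p there: 3:T, 5:F. ✓
3: successors {8}; Diamond not Diamond not p there: 8:F. ✗
4: no successors, so Diamond Diamond not Diamond not p fails. ✗
5: no successors, so Diamond Diamond not Diamond not p fails. ✗
6: successors {7}; Diamond not Diamond not p there: 7:T. ✓
7: successors {3}; Diamond not Diamond not p there: 3:T. ✓
8: no successors, so Diamond Diamond not Diamond not p fails. ✗
Satisfying worlds: {1, 2, 6, 7}.

4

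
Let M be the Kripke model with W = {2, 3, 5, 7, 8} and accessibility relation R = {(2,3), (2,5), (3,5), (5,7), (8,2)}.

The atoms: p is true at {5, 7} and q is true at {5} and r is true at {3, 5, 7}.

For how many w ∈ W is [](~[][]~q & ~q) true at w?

2: successors {3, 5}; ~[][]~q & ~q there: 3:F, 5:F. ✗
3: successors {5}; ~[][]~q & ~q there: 5:F. ✗
5: successors {7}; ~[][]~q & ~q there: 7:F. ✗
7: no successors, so [](~[][]~q & ~q) holds vacuously. ✓
8: successors {2}; ~[][]~q & ~q there: 2:T. ✓
Satisfying worlds: {7, 8}.

2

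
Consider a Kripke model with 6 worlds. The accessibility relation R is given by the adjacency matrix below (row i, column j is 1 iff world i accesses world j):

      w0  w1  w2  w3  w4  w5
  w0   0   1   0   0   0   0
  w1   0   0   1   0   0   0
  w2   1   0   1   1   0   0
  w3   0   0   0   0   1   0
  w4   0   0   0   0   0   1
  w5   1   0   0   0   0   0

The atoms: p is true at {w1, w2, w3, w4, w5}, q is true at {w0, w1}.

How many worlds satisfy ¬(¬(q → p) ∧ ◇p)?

w0: ¬(q → p) ∧ ◇p is T. ✗
w1: ¬(q → p) ∧ ◇p is F. ✓
w2: ¬(q → p) ∧ ◇p is F. ✓
w3: ¬(q → p) ∧ ◇p is F. ✓
w4: ¬(q → p) ∧ ◇p is F. ✓
w5: ¬(q → p) ∧ ◇p is F. ✓
Satisfying worlds: {w1, w2, w3, w4, w5}.

5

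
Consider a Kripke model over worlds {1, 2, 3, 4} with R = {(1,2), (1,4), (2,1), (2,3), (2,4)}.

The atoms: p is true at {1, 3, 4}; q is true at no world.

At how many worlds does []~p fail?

1: successors {2, 4}; ~p there: 2:T, 4:F. ✗
2: successors {1, 3, 4}; ~p there: 1:F, 3:F, 4:F. ✗
3: no successors, so []~p holds vacuously. ✓
4: no successors, so []~p holds vacuously. ✓
Satisfying worlds: {3, 4}.
So []~p fails at the other 2 worlds.

2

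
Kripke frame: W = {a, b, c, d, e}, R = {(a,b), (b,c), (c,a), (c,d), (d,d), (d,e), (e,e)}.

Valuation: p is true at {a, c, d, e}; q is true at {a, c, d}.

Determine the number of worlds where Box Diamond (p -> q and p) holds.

a: successors {b}; Diamond (p -> q and p) there: b:T. ✓
b: successors {c}; Diamond (p -> q and p) there: c:T. ✓
c: successors {a, d}; Diamond (p -> q and p) there: a:T, d:T. ✓
d: successors {d, e}; Diamond (p -> q and p) there: d:T, e:F. ✗
e: successors {e}; Diamond (p -> q and p) there: e:F. ✗
Satisfying worlds: {a, b, c}.

3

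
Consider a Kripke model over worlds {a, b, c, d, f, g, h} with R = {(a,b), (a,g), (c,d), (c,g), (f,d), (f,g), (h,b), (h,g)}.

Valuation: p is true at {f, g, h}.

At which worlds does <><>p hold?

∅

a: successors {b, g}; <>p there: b:F, g:F. ✗
b: no successors, so <><>p fails. ✗
c: successors {d, g}; <>p there: d:F, g:F. ✗
d: no successors, so <><>p fails. ✗
f: successors {d, g}; <>p there: d:F, g:F. ✗
g: no successors, so <><>p fails. ✗
h: successors {b, g}; <>p there: b:F, g:F. ✗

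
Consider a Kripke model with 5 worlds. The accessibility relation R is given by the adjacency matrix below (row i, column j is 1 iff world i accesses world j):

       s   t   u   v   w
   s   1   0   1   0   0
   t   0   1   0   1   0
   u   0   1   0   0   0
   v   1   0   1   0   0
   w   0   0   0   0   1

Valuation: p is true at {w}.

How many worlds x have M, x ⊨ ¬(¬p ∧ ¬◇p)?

s: ¬p ∧ ¬◇p is T. ✗
t: ¬p ∧ ¬◇p is T. ✗
u: ¬p ∧ ¬◇p is T. ✗
v: ¬p ∧ ¬◇p is T. ✗
w: ¬p ∧ ¬◇p is F. ✓
Satisfying worlds: {w}.

1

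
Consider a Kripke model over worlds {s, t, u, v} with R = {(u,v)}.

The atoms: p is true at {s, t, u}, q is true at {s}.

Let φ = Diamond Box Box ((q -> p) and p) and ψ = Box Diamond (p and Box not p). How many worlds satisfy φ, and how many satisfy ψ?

1 and 3

For Diamond Box Box ((q -> p) and p):
s: no successors, so Diamond Box Box ((q -> p) and p) fails. ✗
t: no successors, so Diamond Box Box ((q -> p) and p) fails. ✗
u: successors {v}; Box Box ((q -> p) and p) there: v:T. ✓
v: no successors, so Diamond Box Box ((q -> p) and p) fails. ✗
— 1 world.
For Box Diamond (p and Box not p):
s: no successors, so Box Diamond (p and Box not p) holds vacuously. ✓
t: no successors, so Box Diamond (p and Box not p) holds vacuously. ✓
u: successors {v}; Diamond (p and Box not p) there: v:F. ✗
v: no successors, so Box Diamond (p and Box not p) holds vacuously. ✓
— 3 worlds.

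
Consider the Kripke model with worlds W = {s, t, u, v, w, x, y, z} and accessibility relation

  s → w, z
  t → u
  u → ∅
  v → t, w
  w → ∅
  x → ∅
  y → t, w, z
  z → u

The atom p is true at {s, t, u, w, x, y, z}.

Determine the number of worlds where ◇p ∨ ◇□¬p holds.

s: ◇p is T, ◇□¬p is T. ✓
t: ◇p is T, ◇□¬p is T. ✓
u: ◇p is F, ◇□¬p is F. ✗
v: ◇p is T, ◇□¬p is T. ✓
w: ◇p is F, ◇□¬p is F. ✗
x: ◇p is F, ◇□¬p is F. ✗
y: ◇p is T, ◇□¬p is T. ✓
z: ◇p is T, ◇□¬p is T. ✓
Satisfying worlds: {s, t, v, y, z}.

5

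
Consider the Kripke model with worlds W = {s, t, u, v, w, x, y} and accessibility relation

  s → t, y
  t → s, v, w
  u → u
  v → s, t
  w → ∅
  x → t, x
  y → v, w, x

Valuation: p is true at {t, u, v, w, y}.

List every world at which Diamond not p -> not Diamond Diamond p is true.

{s, u, w}

s: Diamond not p is F, not Diamond Diamond p is F. ✓
t: Diamond not p is T, not Diamond Diamond p is F. ✗
u: Diamond not p is F, not Diamond Diamond p is F. ✓
v: Diamond not p is T, not Diamond Diamond p is F. ✗
w: Diamond not p is F, not Diamond Diamond p is T. ✓
x: Diamond not p is T, not Diamond Diamond p is F. ✗
y: Diamond not p is T, not Diamond Diamond p is F. ✗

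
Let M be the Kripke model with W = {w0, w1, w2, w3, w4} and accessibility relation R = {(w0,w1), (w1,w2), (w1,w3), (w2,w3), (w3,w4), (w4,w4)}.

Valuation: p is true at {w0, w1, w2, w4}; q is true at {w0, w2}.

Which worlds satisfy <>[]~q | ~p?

w0: <>[]~q is F, ~p is F. ✗
w1: <>[]~q is T, ~p is F. ✓
w2: <>[]~q is T, ~p is F. ✓
w3: <>[]~q is T, ~p is T. ✓
w4: <>[]~q is T, ~p is F. ✓

{w1, w2, w3, w4}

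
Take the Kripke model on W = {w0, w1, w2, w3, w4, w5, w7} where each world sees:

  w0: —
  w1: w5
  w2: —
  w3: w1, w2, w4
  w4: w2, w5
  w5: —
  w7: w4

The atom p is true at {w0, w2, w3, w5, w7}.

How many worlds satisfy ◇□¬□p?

3

w0: no successors, so ◇□¬□p fails. ✗
w1: successors {w5}; □¬□p there: w5:T. ✓
w2: no successors, so ◇□¬□p fails. ✗
w3: successors {w1, w2, w4}; □¬□p there: w1:F, w2:T, w4:F. ✓
w4: successors {w2, w5}; □¬□p there: w2:T, w5:T. ✓
w5: no successors, so ◇□¬□p fails. ✗
w7: successors {w4}; □¬□p there: w4:F. ✗
Satisfying worlds: {w1, w3, w4}.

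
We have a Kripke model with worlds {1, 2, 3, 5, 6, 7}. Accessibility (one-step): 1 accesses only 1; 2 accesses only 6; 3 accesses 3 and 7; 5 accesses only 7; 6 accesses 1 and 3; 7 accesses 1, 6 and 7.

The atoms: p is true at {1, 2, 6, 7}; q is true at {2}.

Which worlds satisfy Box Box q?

1: successors {1}; Box q there: 1:F. ✗
2: successors {6}; Box q there: 6:F. ✗
3: successors {3, 7}; Box q there: 3:F, 7:F. ✗
5: successors {7}; Box q there: 7:F. ✗
6: successors {1, 3}; Box q there: 1:F, 3:F. ✗
7: successors {1, 6, 7}; Box q there: 1:F, 6:F, 7:F. ✗

∅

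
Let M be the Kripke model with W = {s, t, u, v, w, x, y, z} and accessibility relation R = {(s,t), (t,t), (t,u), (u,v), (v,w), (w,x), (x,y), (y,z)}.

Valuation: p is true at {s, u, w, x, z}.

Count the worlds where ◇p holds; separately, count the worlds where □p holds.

For ◇p:
s: successors {t}; p there: t:F. ✗
t: successors {t, u}; p there: t:F, u:T. ✓
u: successors {v}; p there: v:F. ✗
v: successors {w}; p there: w:T. ✓
w: successors {x}; p there: x:T. ✓
x: successors {y}; p there: y:F. ✗
y: successors {z}; p there: z:T. ✓
z: no successors, so ◇p fails. ✗
— 4 worlds.
For □p:
s: successors {t}; p there: t:F. ✗
t: successors {t, u}; p there: t:F, u:T. ✗
u: successors {v}; p there: v:F. ✗
v: successors {w}; p there: w:T. ✓
w: successors {x}; p there: x:T. ✓
x: successors {y}; p there: y:F. ✗
y: successors {z}; p there: z:T. ✓
z: no successors, so □p holds vacuously. ✓
— 4 worlds.

4 and 4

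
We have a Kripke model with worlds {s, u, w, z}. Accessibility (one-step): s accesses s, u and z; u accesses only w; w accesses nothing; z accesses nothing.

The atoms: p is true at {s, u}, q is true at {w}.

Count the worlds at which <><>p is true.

1

s: successors {s, u, z}; <>p there: s:T, u:F, z:F. ✓
u: successors {w}; <>p there: w:F. ✗
w: no successors, so <><>p fails. ✗
z: no successors, so <><>p fails. ✗
Satisfying worlds: {s}.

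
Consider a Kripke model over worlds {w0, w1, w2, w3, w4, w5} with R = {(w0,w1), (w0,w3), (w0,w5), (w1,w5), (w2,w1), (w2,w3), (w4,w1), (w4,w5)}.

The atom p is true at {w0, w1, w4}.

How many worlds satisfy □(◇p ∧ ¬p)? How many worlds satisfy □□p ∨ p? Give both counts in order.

2 and 5

For □(◇p ∧ ¬p):
w0: successors {w1, w3, w5}; ◇p ∧ ¬p there: w1:F, w3:F, w5:F. ✗
w1: successors {w5}; ◇p ∧ ¬p there: w5:F. ✗
w2: successors {w1, w3}; ◇p ∧ ¬p there: w1:F, w3:F. ✗
w3: no successors, so □(◇p ∧ ¬p) holds vacuously. ✓
w4: successors {w1, w5}; ◇p ∧ ¬p there: w1:F, w5:F. ✗
w5: no successors, so □(◇p ∧ ¬p) holds vacuously. ✓
— 2 worlds.
For □□p ∨ p:
w0: □□p is F, p is T. ✓
w1: □□p is T, p is T. ✓
w2: □□p is F, p is F. ✗
w3: □□p is T, p is F. ✓
w4: □□p is F, p is T. ✓
w5: □□p is T, p is F. ✓
— 5 worlds.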